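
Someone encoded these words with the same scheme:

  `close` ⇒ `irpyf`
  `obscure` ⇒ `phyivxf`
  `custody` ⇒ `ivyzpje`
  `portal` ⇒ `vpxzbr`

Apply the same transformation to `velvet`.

Two shifts are in play — +1 for a/e/i/o/u, +6 for every other letter.
On velvet: v(cons)+6=b, e(vowel)+1=f, l(cons)+6=r, v(cons)+6=b, e(vowel)+1=f, t(cons)+6=z.

bfrbfz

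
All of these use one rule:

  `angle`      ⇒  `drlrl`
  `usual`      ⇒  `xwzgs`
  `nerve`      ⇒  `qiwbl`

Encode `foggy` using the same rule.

islmf

Letter i (0-indexed) is shifted by i+3, so successive shifts are 3, 4, 5, ….
Applying it to foggy: f+3=i, o+4=s, g+5=l, g+6=m, y+7=f.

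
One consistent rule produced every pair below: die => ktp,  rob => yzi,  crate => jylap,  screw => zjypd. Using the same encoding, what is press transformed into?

The rule splits by letter class: vowels +11, consonants +7.
On press: p(cons)+7=w, r(cons)+7=y, e(vowel)+11=p, s(cons)+7=z, s(cons)+7=z.

wypzz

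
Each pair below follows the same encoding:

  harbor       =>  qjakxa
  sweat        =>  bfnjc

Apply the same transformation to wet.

fnc

It's a constant shift of +9 (ROT9).
On wet: w+9=f, e+9=n, t+9=c.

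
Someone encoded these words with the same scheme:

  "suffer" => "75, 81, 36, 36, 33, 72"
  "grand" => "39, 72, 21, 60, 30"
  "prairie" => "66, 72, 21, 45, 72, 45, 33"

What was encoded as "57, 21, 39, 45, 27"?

s(#19)→75 and u(#21)→81: differences scale by 3, so n = 3·pos + 18. The formula is n = 3×(alphabet index, a=1) + 18.
Decoding 57, 21, 39, 45, 27: 57→(57−18)÷3=13=m, 21→(21−18)÷3=1=a, 39→(39−18)÷3=7=g, 45→(45−18)÷3=9=i, 27→(27−18)÷3=3=c.

magic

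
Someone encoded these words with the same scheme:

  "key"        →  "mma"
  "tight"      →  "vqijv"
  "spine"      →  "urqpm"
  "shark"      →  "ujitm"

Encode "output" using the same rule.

The shift depends on letter class: consonant k→m is +2, but vowel e→m is +8. The rule splits by letter class: vowels +8, consonants +2.
Applying it to output: o(vowel)+8=w, u(vowel)+8=c, t(cons)+2=v, p(cons)+2=r, u(vowel)+8=c, t(cons)+2=v.

wcvrcv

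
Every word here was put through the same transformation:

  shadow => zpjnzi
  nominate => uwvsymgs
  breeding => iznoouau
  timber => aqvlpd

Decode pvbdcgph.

In shadow: s→z is +7, h→p is +8, a→j is +9, d→n is +10 — the shift increases by 1 each position. The shift increases by 1 at each position, starting from +7: 7, 8, 9, ….
Decoding pvbdcgph: p−7=i, v−8=n, b−9=s, d−10=t, c−11=r, g−12=u, p−13=c, h−14=t.

instruct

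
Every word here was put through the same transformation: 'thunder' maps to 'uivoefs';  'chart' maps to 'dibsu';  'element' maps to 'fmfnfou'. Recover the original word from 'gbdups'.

factor

Every letter moves 1 place later in the alphabet, wrapping around z→a.
Decoding gbdups: g−1=f, b−1=a, d−1=c, u−1=t, p−1=o, s−1=r.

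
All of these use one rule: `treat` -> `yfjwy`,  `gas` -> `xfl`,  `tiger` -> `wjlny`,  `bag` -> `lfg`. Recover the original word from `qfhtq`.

local

The output letters match the input read backwards, each shifted +5: treat reversed is taert. Two steps: reverse the string, then apply a Caesar shift of +5.
Undoing it on qfhtq: shift back: q−5=l, f−5=a, h−5=c, t−5=o, q−5=l → lacol; then reverse → local.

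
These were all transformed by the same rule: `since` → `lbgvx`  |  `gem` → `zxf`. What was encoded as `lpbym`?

swift

Compare letters: s→l is +19, i→b is +19, n→g is +19 — a constant shift. This is a Caesar cipher with shift 19.
Reversing it on lpbym: l−19=s, p−19=w, b−19=i, y−19=f, m−19=t.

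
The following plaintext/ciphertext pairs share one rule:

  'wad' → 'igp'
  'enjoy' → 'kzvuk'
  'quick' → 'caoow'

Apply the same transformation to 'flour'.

The shift depends on letter class: consonant w→i is +12, but vowel a→g is +6. The rule splits by letter class: vowels +6, consonants +12.
For flour: f(cons)+12=r, l(cons)+12=x, o(vowel)+6=u, u(vowel)+6=a, r(cons)+12=d.

rxuad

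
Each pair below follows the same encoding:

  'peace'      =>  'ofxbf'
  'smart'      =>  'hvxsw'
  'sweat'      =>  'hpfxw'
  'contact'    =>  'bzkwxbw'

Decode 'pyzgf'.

whole

p(15)→o(14) and e(4)→f(5) fit y≡15x+23 (mod 26); the inverse of 15 mod 26 is 7. Treating letters as 0–25, the rule is x ↦ 15x + 23 (mod 26).
Undoing it on pyzgf: p(15)→7·(15−23)≡22=w; y(24)→7·(24−23)≡7=h; z(25)→7·(25−23)≡14=o; g(6)→7·(6−23)≡11=l; f(5)→7·(5−23)≡4=e (all mod 26).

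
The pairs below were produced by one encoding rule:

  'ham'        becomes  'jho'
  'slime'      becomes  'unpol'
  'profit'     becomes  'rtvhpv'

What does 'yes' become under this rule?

alu

The shift depends on letter class: consonant h→j is +2, but vowel a→h is +7. Two shifts are in play — +7 for a/e/i/o/u, +2 for every other letter.
On yes: y(cons)+2=a, e(vowel)+7=l, s(cons)+2=u.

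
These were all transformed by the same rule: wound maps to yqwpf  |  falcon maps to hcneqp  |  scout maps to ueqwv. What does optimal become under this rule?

Compare letters: w→y is +2, o→q is +2, u→w is +2 — a constant shift. This is a Caesar cipher with shift 2.
Applying it to optimal: o+2=q, p+2=r, t+2=v, i+2=k, m+2=o, a+2=c, l+2=n.

qrvkocn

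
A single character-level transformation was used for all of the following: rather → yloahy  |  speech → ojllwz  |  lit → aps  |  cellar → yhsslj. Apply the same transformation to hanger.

ylnuho

The output letters match the input read backwards, each shifted +7: rather reversed is rehtar. Two steps: reverse the string, then apply a Caesar shift of +7.
Applying it to hanger: reverse → regnah; then shift: r+7=y, e+7=l, g+7=n, n+7=u, a+7=h, h+7=o.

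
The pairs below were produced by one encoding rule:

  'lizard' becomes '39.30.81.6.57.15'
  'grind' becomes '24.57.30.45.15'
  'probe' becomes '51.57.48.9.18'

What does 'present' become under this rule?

51.57.18.60.18.45.63

Each letter becomes 3×(its alphabet position, a=1..z=26) + 3.
On present: p=16→51, r=18→57, e=5→18, s=19→60, e=5→18, n=14→45, t=20→63.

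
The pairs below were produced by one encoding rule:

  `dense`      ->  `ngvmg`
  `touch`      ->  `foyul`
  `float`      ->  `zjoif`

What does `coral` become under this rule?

d(3)→n(13) and e(4)→g(6) fit y≡19x+8 (mod 26); the inverse of 19 mod 26 is 11. This is an affine cipher: with a=0,…,z=25, each position x becomes (19x+8) mod 26.
On coral: c(2)→19·2+8≡20=u; o(14)→19·14+8≡14=o; r(17)→19·17+8≡19=t; a(0)→19·0+8≡8=i; l(11)→19·11+8≡9=j (all mod 26).

uotij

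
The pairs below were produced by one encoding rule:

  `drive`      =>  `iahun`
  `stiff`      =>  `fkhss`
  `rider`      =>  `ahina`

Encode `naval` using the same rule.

d(3)→i(8) and r(17)→a(0) fit y≡5x+19 (mod 26); the inverse of 5 mod 26 is 21. Each letter's alphabet position (a=0..z=25) is mapped through 5·x+19 mod 26 — an affine cipher.
For naval: n(13)→5·13+19≡6=g; a(0)→5·0+19≡19=t; v(21)→5·21+19≡20=u; a(0)→5·0+19≡19=t; l(11)→5·11+19≡22=w (all mod 26).

gtutw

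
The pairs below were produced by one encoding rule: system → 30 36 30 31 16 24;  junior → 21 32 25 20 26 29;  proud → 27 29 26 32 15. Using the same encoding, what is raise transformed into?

Each letter is replaced by its alphabet position (a=1..z=26) + 11.
For raise: r=18→29, a=1→12, i=9→20, s=19→30, e=5→16.

29 12 20 30 16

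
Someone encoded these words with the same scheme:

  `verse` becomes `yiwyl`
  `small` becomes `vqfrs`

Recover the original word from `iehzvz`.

factor

In verse: v→y is +3, e→i is +4, r→w is +5, s→y is +6 — the shift increases by 1 each position. Letter i (0-indexed) is shifted by i+3, so successive shifts are 3, 4, 5, ….
Reversing it on iehzvz: i−3=f, e−4=a, h−5=c, z−6=t, v−7=o, z−8=r.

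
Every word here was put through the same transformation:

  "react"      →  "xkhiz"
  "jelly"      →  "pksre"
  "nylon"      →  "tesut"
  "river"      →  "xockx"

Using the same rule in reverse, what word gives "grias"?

Shifts by position in react: pos 0: r→x (+6), pos 1: e→k (+6), pos 2: a→h (+7), pos 3: c→i (+6), pos 4: t→z (+6) — repeating every 3. It's a Vigenère-style cipher with numeric key [6,6,7]: position i shifts by key[i mod 3].
Reversing it on grias: g−6=a, r−6=l, i−7=b, a−6=u, s−6=m.

album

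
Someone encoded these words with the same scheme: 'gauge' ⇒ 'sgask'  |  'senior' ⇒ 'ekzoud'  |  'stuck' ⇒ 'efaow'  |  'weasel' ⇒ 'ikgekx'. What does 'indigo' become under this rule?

ozposu

The shift depends on letter class: consonant g→s is +12, but vowel a→g is +6. Two shifts are in play — +6 for a/e/i/o/u, +12 for every other letter.
On indigo: i(vowel)+6=o, n(cons)+12=z, d(cons)+12=p, i(vowel)+6=o, g(cons)+12=s, o(vowel)+6=u.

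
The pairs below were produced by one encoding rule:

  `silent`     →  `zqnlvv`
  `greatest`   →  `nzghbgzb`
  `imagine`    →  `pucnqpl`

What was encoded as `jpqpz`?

Shifts by position in silent: pos 0: s→z (+7), pos 1: i→q (+8), pos 2: l→n (+2), pos 3: e→l (+7), pos 4: n→v (+8), pos 5: t→v (+2) — repeating every 3. A repeating key of period 3 is used — shifts +7, +8, +2 over and over.
Decoding jpqpz: j−7=c, p−8=h, q−2=o, p−7=i, z−8=r.

choir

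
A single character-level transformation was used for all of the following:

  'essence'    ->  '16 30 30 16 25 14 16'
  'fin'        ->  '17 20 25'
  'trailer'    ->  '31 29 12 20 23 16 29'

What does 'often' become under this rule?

e is letter #5 and maps to 16: an offset of 11. Letters become their 1-based position plus 11 (so a→12, b→13, …).
For often: o=15→26, f=6→17, t=20→31, e=5→16, n=14→25.

26 17 31 16 25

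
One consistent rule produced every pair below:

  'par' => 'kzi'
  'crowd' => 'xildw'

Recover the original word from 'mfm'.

nun

Each pair mirrors across the alphabet (p↔k, a↔z, r↔i): positions sum to 25. This is the alphabet-reversal cipher (Atbash): a becomes z, b becomes y, etc.
Reversing it on mfm: m↔n, f↔u, m↔n.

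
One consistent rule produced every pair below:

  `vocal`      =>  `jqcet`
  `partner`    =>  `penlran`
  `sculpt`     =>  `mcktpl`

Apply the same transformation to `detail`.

v(21)→j(9) and o(14)→q(16) fit y≡25x+4 (mod 26); the inverse of 25 mod 26 is 25. This is an affine cipher: with a=0,…,z=25, each position x becomes (25x+4) mod 26.
For detail: d(3)→25·3+4≡1=b; e(4)→25·4+4≡0=a; t(19)→25·19+4≡11=l; a(0)→25·0+4≡4=e; i(8)→25·8+4≡22=w; l(11)→25·11+4≡19=t (all mod 26).

balewt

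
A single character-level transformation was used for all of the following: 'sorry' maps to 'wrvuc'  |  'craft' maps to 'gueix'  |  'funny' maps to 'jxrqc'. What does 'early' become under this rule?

idvoc

A repeating key of period 2 is used — shifts +4, +3 over and over.
Applying it to early: e+4=i, a+3=d, r+4=v, l+3=o, y+4=c.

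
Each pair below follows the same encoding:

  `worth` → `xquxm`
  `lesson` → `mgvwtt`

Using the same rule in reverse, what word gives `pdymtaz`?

obvious

In worth: w→x is +1, o→q is +2, r→u is +3, t→x is +4 — the shift increases by 1 each position. Each letter shifts forward by (position + 1), i.e. 1, 2, 3, … — the shift grows by one for each successive letter.
Decoding pdymtaz: p−1=o, d−2=b, y−3=v, m−4=i, t−5=o, a−6=u, z−7=s.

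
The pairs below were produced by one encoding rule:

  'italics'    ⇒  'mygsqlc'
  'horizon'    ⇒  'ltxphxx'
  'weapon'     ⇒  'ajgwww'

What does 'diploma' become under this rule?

In italics: i→m is +4, t→y is +5, a→g is +6, l→s is +7 — the shift increases by 1 each position. Letter i (0-indexed) is shifted by i+4, so successive shifts are 4, 5, 6, ….
Applying it to diploma: d+4=h, i+5=n, p+6=v, l+7=s, o+8=w, m+9=v, a+10=k.

hnvswvk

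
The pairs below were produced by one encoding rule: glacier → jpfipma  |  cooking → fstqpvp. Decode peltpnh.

magnify

The shift increases by 1 at each position, starting from +3: 3, 4, 5, ….
Undoing it on peltpnh: p−3=m, e−4=a, l−5=g, t−6=n, p−7=i, n−8=f, h−9=y.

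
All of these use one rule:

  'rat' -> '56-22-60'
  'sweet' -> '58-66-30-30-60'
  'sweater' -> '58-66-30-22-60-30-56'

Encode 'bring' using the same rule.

24-56-38-48-34

The formula is n = 2×(alphabet index, a=1) + 20.
Applying it to bring: b=2→24, r=18→56, i=9→38, n=14→48, g=7→34.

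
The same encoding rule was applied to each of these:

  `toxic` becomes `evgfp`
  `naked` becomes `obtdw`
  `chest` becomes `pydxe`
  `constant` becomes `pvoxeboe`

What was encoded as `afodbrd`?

t(19)→e(4) and o(14)→v(21) fit y≡7x+1 (mod 26); the inverse of 7 mod 26 is 15. Treating letters as 0–25, the rule is x ↦ 7x + 1 (mod 26).
Decoding afodbrd: a(0)→15·(0−1)≡11=l; f(5)→15·(5−1)≡8=i; o(14)→15·(14−1)≡13=n; d(3)→15·(3−1)≡4=e; b(1)→15·(1−1)≡0=a; r(17)→15·(17−1)≡6=g; d(3)→15·(3−1)≡4=e (all mod 26).

lineage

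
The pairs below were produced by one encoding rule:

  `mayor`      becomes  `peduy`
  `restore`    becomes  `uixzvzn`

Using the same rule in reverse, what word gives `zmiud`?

widow

In mayor: m→p is +3, a→e is +4, y→d is +5, o→u is +6 — the shift increases by 1 each position. Each letter shifts forward by (position + 3), i.e. 3, 4, 5, … — the shift grows by one for each successive letter.
Reversing it on zmiud: z−3=w, m−4=i, i−5=d, u−6=o, d−7=w.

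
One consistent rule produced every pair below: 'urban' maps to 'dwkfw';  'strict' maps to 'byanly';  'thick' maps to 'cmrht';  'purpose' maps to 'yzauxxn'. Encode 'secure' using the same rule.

bjlzaj

Shifts by position in urban: pos 0: u→d (+9), pos 1: r→w (+5), pos 2: b→k (+9), pos 3: a→f (+5) — repeating every 2. A repeating key of period 2 is used — shifts +9, +5 over and over.
Applying it to secure: s+9=b, e+5=j, c+9=l, u+5=z, r+9=a, e+5=j.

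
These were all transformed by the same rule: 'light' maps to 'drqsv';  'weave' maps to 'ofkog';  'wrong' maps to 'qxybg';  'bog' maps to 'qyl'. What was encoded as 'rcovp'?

flesh

The output letters match the input read backwards, each shifted +10: light reversed is thgil. Two steps: reverse the string, then apply a Caesar shift of +10.
Undoing it on rcovp: shift back: r−10=h, c−10=s, o−10=e, v−10=l, p−10=f → hself; then reverse → flesh.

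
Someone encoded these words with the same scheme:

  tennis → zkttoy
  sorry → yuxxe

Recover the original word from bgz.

vat

This is a Caesar cipher with shift 6.
Reversing it on bgz: b−6=v, g−6=a, z−6=t.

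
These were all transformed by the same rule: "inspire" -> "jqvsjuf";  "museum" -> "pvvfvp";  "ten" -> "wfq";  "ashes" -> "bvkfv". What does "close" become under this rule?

The shift depends on letter class: consonant n→q is +3, but vowel i→j is +1. Vowels shift forward by 1 and consonants shift forward by 3.
On close: c(cons)+3=f, l(cons)+3=o, o(vowel)+1=p, s(cons)+3=v, e(vowel)+1=f.

fopvf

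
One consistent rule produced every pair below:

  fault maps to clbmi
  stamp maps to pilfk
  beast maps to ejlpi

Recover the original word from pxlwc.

This is an affine cipher: with a=0,…,z=25, each position x becomes (19x+11) mod 26.
Undoing it on pxlwc: p(15)→11·(15−11)≡18=s; x(23)→11·(23−11)≡2=c; l(11)→11·(11−11)≡0=a; w(22)→11·(22−11)≡17=r; c(2)→11·(2−11)≡5=f (all mod 26).

scarf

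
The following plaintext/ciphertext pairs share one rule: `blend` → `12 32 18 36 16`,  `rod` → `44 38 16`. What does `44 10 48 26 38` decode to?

ratio

b(#2)→12 and l(#12)→32: differences scale by 2, so n = 2·pos + 8. The formula is n = 2×(alphabet index, a=1) + 8.
Reversing it on 44 10 48 26 38: 44→(44−8)÷2=18=r, 10→(10−8)÷2=1=a, 48→(48−8)÷2=20=t, 26→(26−8)÷2=9=i, 38→(38−8)÷2=15=o.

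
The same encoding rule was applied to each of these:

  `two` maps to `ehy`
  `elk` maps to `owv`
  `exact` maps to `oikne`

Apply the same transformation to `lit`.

wse

The shift depends on letter class: consonant t→e is +11, but vowel o→y is +10. The rule splits by letter class: vowels +10, consonants +11.
Applying it to lit: l(cons)+11=w, i(vowel)+10=s, t(cons)+11=e.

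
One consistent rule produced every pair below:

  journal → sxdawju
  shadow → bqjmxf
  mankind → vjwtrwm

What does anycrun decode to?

It's a constant shift of +9 (ROT9).
Undoing it on anycrun: a−9=r, n−9=e, y−9=p, c−9=t, r−9=i, u−9=l, n−9=e.

reptile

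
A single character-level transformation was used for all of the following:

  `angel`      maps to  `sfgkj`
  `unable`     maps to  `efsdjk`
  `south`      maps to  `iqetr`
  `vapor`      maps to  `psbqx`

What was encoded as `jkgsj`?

a(0)→s(18) and n(13)→f(5) fit y≡11x+18 (mod 26); the inverse of 11 mod 26 is 19. This is an affine cipher: with a=0,…,z=25, each position x becomes (11x+18) mod 26.
Decoding jkgsj: j(9)→19·(9−18)≡11=l; k(10)→19·(10−18)≡4=e; g(6)→19·(6−18)≡6=g; s(18)→19·(18−18)≡0=a; j(9)→19·(9−18)≡11=l (all mod 26).

legal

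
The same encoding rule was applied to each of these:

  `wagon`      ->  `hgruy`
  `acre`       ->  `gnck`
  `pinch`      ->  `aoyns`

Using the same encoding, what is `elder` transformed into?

The shift depends on letter class: consonant w→h is +11, but vowel a→g is +6. The rule splits by letter class: vowels +6, consonants +11.
For elder: e(vowel)+6=k, l(cons)+11=w, d(cons)+11=o, e(vowel)+6=k, r(cons)+11=c.

kwokc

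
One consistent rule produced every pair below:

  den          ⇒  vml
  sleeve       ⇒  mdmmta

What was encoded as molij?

The output letters match the input read backwards, each shifted +8: den reversed is ned. Read the word backwards and shift each letter +8.
Reversing it on molij: shift back: m−8=e, o−8=g, l−8=d, i−8=a, j−8=b → egdab; then reverse → badge.

badge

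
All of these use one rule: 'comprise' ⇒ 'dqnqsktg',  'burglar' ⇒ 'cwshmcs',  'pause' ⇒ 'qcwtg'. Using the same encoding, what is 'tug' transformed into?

Two shifts are in play — +2 for a/e/i/o/u, +1 for every other letter.
For tug: t(cons)+1=u, u(vowel)+2=w, g(cons)+1=h.

uwh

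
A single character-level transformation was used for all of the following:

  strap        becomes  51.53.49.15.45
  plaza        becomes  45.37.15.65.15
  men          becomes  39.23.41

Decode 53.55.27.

s(#19)→51 and t(#20)→53: differences scale by 2, so n = 2·pos + 13. The formula is n = 2×(alphabet index, a=1) + 13.
Reversing it on 53.55.27: 53→(53−13)÷2=20=t, 55→(55−13)÷2=21=u, 27→(27−13)÷2=7=g.

tug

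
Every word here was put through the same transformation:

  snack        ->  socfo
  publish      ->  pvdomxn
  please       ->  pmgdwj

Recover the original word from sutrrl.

strong

In snack: s→s is +0, n→o is +1, a→c is +2, c→f is +3 — the shift increases by 1 each position. Letter i (0-indexed) is shifted by i+0, so successive shifts are 0, 1, 2, ….
Reversing it on sutrrl: s−0=s, u−1=t, t−2=r, r−3=o, r−4=n, l−5=g.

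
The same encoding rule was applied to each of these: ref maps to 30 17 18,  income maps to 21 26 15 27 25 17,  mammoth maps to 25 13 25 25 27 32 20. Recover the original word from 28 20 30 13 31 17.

phrase

r is letter #18 and maps to 30: an offset of 12. Each letter is replaced by its alphabet position (a=1..z=26) + 12.
Reversing it on 28 20 30 13 31 17: 28→(28−12)÷1=16=p, 20→(20−12)÷1=8=h, 30→(30−12)÷1=18=r, 13→(13−12)÷1=1=a, 31→(31−12)÷1=19=s, 17→(17−12)÷1=5=e.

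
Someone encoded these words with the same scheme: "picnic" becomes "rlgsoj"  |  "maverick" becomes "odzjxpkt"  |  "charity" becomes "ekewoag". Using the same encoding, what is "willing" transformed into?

ylpqouo

In picnic: p→r is +2, i→l is +3, c→g is +4, n→s is +5 — the shift increases by 1 each position. Each letter shifts forward by (position + 2), i.e. 2, 3, 4, … — the shift grows by one for each successive letter.
Applying it to willing: w+2=y, i+3=l, l+4=p, l+5=q, i+6=o, n+7=u, g+8=o.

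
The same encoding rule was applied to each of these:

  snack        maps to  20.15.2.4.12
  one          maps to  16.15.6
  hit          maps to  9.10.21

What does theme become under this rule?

s is letter #19 and maps to 20: an offset of 1. The number is (letter's place in the alphabet, a=1) + 1.
On theme: t=20→21, h=8→9, e=5→6, m=13→14, e=5→6.

21.9.6.14.6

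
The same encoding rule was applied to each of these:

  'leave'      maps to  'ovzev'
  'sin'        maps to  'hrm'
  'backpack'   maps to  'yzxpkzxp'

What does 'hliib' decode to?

sorry

Each letter is replaced by its mirror in the alphabet: a↔z, b↔y, c↔x, and so on (the Atbash cipher).
Reversing it on hliib: h↔s, l↔o, i↔r, i↔r, b↔y.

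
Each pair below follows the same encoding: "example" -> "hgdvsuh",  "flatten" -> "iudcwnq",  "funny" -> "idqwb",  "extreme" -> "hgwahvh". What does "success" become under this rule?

vdflhbv

The shifts repeat in a cycle of length 2: positions 0,1,… shift by +3, +9, then the pattern repeats.
On success: s+3=v, u+9=d, c+3=f, c+9=l, e+3=h, s+9=b, s+3=v.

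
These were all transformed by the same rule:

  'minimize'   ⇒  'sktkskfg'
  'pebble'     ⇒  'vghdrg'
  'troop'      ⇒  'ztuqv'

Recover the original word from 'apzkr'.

until

Shifts by position in minimize: pos 0: m→s (+6), pos 1: i→k (+2), pos 2: n→t (+6), pos 3: i→k (+2) — repeating every 2. A repeating key of period 2 is used — shifts +6, +2 over and over.
Decoding apzkr: a−6=u, p−2=n, z−6=t, k−2=i, r−6=l.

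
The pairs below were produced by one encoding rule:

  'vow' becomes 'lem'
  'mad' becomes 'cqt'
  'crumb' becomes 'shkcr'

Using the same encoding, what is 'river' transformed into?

hyluh

It's a constant shift of +16 (ROT16).
For river: r+16=h, i+16=y, v+16=l, e+16=u, r+16=h.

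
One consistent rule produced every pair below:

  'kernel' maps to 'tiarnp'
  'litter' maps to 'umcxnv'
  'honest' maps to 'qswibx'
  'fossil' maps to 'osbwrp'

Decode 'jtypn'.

apple

Shifts by position in kernel: pos 0: k→t (+9), pos 1: e→i (+4), pos 2: r→a (+9), pos 3: n→r (+4) — repeating every 2. The shifts repeat in a cycle of length 2: positions 0,1,… shift by +9, +4, then the pattern repeats.
Decoding jtypn: j−9=a, t−4=p, y−9=p, p−4=l, n−9=e.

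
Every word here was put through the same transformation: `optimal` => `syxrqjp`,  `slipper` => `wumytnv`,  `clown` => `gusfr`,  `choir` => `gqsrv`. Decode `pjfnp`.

label

A repeating key of period 2 is used — shifts +4, +9 over and over.
Undoing it on pjfnp: p−4=l, j−9=a, f−4=b, n−9=e, p−4=l.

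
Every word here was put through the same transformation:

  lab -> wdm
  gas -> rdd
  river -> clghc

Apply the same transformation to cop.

The shift depends on letter class: consonant l→w is +11, but vowel a→d is +3. The rule splits by letter class: vowels +3, consonants +11.
Applying it to cop: c(cons)+11=n, o(vowel)+3=r, p(cons)+11=a.

nra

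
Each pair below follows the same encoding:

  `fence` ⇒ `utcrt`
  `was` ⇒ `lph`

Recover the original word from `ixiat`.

title

Compare letters: f→u is +15, e→t is +15, n→c is +15 — a constant shift. Each letter is shifted forward by 15 in the alphabet (a Caesar shift of +15).
Undoing it on ixiat: i−15=t, x−15=i, i−15=t, a−15=l, t−15=e.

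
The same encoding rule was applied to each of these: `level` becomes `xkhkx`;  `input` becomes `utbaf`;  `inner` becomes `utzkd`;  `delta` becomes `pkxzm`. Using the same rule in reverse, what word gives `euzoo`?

sonic

Shifts by position in level: pos 0: l→x (+12), pos 1: e→k (+6), pos 2: v→h (+12), pos 3: e→k (+6) — repeating every 2. It's a Vigenère-style cipher with numeric key [12,6]: position i shifts by key[i mod 2].
Undoing it on euzoo: e−12=s, u−6=o, z−12=n, o−6=i, o−12=c.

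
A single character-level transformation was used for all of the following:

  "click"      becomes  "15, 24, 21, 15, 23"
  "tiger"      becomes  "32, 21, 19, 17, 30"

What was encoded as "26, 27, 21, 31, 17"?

c is letter #3 and maps to 15: an offset of 12. The number is (letter's place in the alphabet, a=1) + 12.
Decoding 26, 27, 21, 31, 17: 26→(26−12)÷1=14=n, 27→(27−12)÷1=15=o, 21→(21−12)÷1=9=i, 31→(31−12)÷1=19=s, 17→(17−12)÷1=5=e.

noise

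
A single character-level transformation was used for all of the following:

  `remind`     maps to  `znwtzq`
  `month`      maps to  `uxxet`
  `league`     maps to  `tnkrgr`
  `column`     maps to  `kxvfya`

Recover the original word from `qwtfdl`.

injury

In remind: r→z is +8, e→n is +9, m→w is +10, i→t is +11 — the shift increases by 1 each position. The shift increases by 1 at each position, starting from +8: 8, 9, 10, ….
Undoing it on qwtfdl: q−8=i, w−9=n, t−10=j, f−11=u, d−12=r, l−13=y.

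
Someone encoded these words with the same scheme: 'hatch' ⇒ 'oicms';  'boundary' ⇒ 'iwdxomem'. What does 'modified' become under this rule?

twmsqurr

The shift increases by 1 at each position, starting from +7: 7, 8, 9, ….
For modified: m+7=t, o+8=w, d+9=m, i+10=s, f+11=q, i+12=u, e+13=r, d+14=r.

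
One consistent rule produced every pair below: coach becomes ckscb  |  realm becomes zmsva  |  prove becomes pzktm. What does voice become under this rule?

tkgcm

Each letter's alphabet position (a=0..z=25) is mapped through 5·x+18 mod 26 — an affine cipher.
For voice: v(21)→5·21+18≡19=t; o(14)→5·14+18≡10=k; i(8)→5·8+18≡6=g; c(2)→5·2+18≡2=c; e(4)→5·4+18≡12=m (all mod 26).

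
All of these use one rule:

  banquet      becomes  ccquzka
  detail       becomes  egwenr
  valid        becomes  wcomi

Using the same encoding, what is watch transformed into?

xcwgm

Letter i (0-indexed) is shifted by i+1, so successive shifts are 1, 2, 3, ….
Applying it to watch: w+1=x, a+2=c, t+3=w, c+4=g, h+5=m.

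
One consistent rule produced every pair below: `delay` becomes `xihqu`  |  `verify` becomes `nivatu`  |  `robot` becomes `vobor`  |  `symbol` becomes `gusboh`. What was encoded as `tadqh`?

final

d(3)→x(23) and e(4)→i(8) fit y≡11x+16 (mod 26); the inverse of 11 mod 26 is 19. Each letter's alphabet position (a=0..z=25) is mapped through 11·x+16 mod 26 — an affine cipher.
Decoding tadqh: t(19)→19·(19−16)≡5=f; a(0)→19·(0−16)≡8=i; d(3)→19·(3−16)≡13=n; q(16)→19·(16−16)≡0=a; h(7)→19·(7−16)≡11=l (all mod 26).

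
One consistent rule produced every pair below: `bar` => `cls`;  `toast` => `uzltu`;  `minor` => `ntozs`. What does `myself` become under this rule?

nztpmg

The shift depends on letter class: consonant b→c is +1, but vowel a→l is +11. Vowels shift forward by 11 and consonants shift forward by 1.
For myself: m(cons)+1=n, y(cons)+1=z, s(cons)+1=t, e(vowel)+11=p, l(cons)+1=m, f(cons)+1=g.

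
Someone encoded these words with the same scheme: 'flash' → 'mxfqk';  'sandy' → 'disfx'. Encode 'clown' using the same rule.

The output letters match the input read backwards, each shifted +5: flash reversed is hsalf. The word is reversed, then every letter is shifted forward by 5.
For clown: reverse → nwolc; then shift: n+5=s, w+5=b, o+5=t, l+5=q, c+5=h.

sbtqh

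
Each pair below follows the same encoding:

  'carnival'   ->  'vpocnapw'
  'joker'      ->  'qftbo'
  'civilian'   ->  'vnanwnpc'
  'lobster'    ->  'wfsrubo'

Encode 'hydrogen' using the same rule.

c(2)→v(21) and a(0)→p(15) fit y≡3x+15 (mod 26); the inverse of 3 mod 26 is 9. This is an affine cipher: with a=0,…,z=25, each position x becomes (3x+15) mod 26.
For hydrogen: h(7)→3·7+15≡10=k; y(24)→3·24+15≡9=j; d(3)→3·3+15≡24=y; r(17)→3·17+15≡14=o; o(14)→3·14+15≡5=f; g(6)→3·6+15≡7=h; e(4)→3·4+15≡1=b; n(13)→3·13+15≡2=c (all mod 26).

kjyofhbc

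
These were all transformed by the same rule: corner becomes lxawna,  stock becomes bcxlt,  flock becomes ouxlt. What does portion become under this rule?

yxacrxw

This is a Caesar cipher with shift 9.
On portion: p+9=y, o+9=x, r+9=a, t+9=c, i+9=r, o+9=x, n+9=w.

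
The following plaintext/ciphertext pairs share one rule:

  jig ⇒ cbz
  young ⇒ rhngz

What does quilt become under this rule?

jnbem

Compare letters: j→c is +19, i→b is +19, g→z is +19 — a constant shift. Each letter is shifted forward by 19 in the alphabet (a Caesar shift of +19).
Applying it to quilt: q+19=j, u+19=n, i+19=b, l+19=e, t+19=m.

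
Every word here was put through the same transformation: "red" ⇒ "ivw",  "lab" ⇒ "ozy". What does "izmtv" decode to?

Each pair mirrors across the alphabet (r↔i, e↔v, d↔w): positions sum to 25. Letters are reflected about the middle of the alphabet (position → 25−position): Atbash.
Reversing it on izmtv: i↔r, z↔a, m↔n, t↔g, v↔e.

range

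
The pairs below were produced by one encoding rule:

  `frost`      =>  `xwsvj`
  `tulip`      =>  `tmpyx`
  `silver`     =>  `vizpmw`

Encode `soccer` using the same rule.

Read the word backwards and shift each letter +4.
Applying it to soccer: reverse → reccos; then shift: r+4=v, e+4=i, c+4=g, c+4=g, o+4=s, s+4=w.

viggsw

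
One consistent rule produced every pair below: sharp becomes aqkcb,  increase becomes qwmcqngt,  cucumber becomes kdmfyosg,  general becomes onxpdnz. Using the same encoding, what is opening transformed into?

Letter i (0-indexed) is shifted by i+8, so successive shifts are 8, 9, 10, ….
For opening: o+8=w, p+9=y, e+10=o, n+11=y, i+12=u, n+13=a, g+14=u.

wyoyuau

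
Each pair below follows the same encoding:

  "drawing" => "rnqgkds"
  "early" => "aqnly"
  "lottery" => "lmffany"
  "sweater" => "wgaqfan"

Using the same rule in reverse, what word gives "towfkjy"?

d(3)→r(17) and r(17)→n(13) fit y≡9x+16 (mod 26); the inverse of 9 mod 26 is 3. Each letter's alphabet position (a=0..z=25) is mapped through 9·x+16 mod 26 — an affine cipher.
Undoing it on towfkjy: t(19)→3·(19−16)≡9=j; o(14)→3·(14−16)≡20=u; w(22)→3·(22−16)≡18=s; f(5)→3·(5−16)≡19=t; k(10)→3·(10−16)≡8=i; j(9)→3·(9−16)≡5=f; y(24)→3·(24−16)≡24=y (all mod 26).

justify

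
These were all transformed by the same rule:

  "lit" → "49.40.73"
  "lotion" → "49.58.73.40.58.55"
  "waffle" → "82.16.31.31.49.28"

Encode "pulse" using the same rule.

l(#12)→49 and i(#9)→40: differences scale by 3, so n = 3·pos + 13. With a=1..z=26, the number is 3·pos + 13.
On pulse: p=16→61, u=21→76, l=12→49, s=19→70, e=5→28.

61.76.49.70.28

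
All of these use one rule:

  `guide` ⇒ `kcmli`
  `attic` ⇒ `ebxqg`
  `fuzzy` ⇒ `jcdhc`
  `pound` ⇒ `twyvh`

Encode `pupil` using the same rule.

Shifts by position in guide: pos 0: g→k (+4), pos 1: u→c (+8), pos 2: i→m (+4), pos 3: d→l (+8) — repeating every 2. A repeating key of period 2 is used — shifts +4, +8 over and over.
Applying it to pupil: p+4=t, u+8=c, p+4=t, i+8=q, l+4=p.

tctqp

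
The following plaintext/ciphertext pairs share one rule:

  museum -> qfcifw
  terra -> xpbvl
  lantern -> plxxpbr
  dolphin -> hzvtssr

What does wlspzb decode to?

Shifts by position in museum: pos 0: m→q (+4), pos 1: u→f (+11), pos 2: s→c (+10), pos 3: e→i (+4), pos 4: u→f (+11), pos 5: m→w (+10) — repeating every 3. It's a Vigenère-style cipher with numeric key [4,11,10]: position i shifts by key[i mod 3].
Decoding wlspzb: w−4=s, l−11=a, s−10=i, p−4=l, z−11=o, b−10=r.

sailor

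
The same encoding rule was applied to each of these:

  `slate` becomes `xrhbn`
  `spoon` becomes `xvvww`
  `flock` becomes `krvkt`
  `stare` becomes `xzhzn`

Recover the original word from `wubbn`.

The shift increases by 1 at each position, starting from +5: 5, 6, 7, ….
Undoing it on wubbn: w−5=r, u−6=o, b−7=u, b−8=t, n−9=e.

route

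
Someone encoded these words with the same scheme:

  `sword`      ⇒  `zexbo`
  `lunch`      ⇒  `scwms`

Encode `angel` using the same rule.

hvpow

The shift increases by 1 at each position, starting from +7: 7, 8, 9, ….
On angel: a+7=h, n+8=v, g+9=p, e+10=o, l+11=w.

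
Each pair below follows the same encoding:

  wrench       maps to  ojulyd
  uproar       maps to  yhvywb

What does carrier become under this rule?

ylpyyhj

The output letters match the input read backwards, each shifted +7: wrench reversed is hcnerw. Read the word backwards and shift each letter +7.
For carrier: reverse → reirrac; then shift: r+7=y, e+7=l, i+7=p, r+7=y, r+7=y, a+7=h, c+7=j.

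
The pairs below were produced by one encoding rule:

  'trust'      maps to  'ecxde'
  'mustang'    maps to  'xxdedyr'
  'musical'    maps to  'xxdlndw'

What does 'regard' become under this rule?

chrdco

The shift depends on letter class: consonant t→e is +11, but vowel u→x is +3. The rule splits by letter class: vowels +3, consonants +11.
Applying it to regard: r(cons)+11=c, e(vowel)+3=h, g(cons)+11=r, a(vowel)+3=d, r(cons)+11=c, d(cons)+11=o.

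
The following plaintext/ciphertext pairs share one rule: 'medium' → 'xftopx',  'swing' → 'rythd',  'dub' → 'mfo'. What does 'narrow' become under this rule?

The output letters match the input read backwards, each shifted +11: medium reversed is muidem. Read the word backwards and shift each letter +11.
On narrow: reverse → worran; then shift: w+11=h, o+11=z, r+11=c, r+11=c, a+11=l, n+11=y.

hzccly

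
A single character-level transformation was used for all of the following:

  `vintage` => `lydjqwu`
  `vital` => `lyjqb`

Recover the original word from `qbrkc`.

album

Each letter is shifted forward by 16 in the alphabet (a Caesar shift of +16).
Reversing it on qbrkc: q−16=a, b−16=l, r−16=b, k−16=u, c−16=m.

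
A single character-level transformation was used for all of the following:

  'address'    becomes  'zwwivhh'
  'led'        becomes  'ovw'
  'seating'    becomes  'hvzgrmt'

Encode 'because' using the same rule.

yvxzfhv

Letters are reflected about the middle of the alphabet (position → 25−position): Atbash.
Applying it to because: b↔y, e↔v, c↔x, a↔z, u↔f, s↔h, e↔v.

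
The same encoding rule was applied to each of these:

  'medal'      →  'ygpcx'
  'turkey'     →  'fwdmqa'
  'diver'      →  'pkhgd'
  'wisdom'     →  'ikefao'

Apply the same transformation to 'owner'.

Shifts by position in medal: pos 0: m→y (+12), pos 1: e→g (+2), pos 2: d→p (+12), pos 3: a→c (+2) — repeating every 2. It's a Vigenère-style cipher with numeric key [12,2]: position i shifts by key[i mod 2].
On owner: o+12=a, w+2=y, n+12=z, e+2=g, r+12=d.

ayzgd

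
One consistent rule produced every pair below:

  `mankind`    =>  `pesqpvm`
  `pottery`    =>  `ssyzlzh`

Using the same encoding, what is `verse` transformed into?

yiwyl

In mankind: m→p is +3, a→e is +4, n→s is +5, k→q is +6 — the shift increases by 1 each position. Each letter shifts forward by (position + 3), i.e. 3, 4, 5, … — the shift grows by one for each successive letter.
Applying it to verse: v+3=y, e+4=i, r+5=w, s+6=y, e+7=l.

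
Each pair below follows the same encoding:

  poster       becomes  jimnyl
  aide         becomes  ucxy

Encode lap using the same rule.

Each letter is shifted forward by 20 in the alphabet (a Caesar shift of +20).
Applying it to lap: l+20=f, a+20=u, p+20=j.

fuj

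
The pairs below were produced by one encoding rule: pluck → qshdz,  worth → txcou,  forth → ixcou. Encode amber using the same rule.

rlkpc

p(15)→q(16) and l(11)→s(18) fit y≡19x+17 (mod 26); the inverse of 19 mod 26 is 11. Treating letters as 0–25, the rule is x ↦ 19x + 17 (mod 26).
For amber: a(0)→19·0+17≡17=r; m(12)→19·12+17≡11=l; b(1)→19·1+17≡10=k; e(4)→19·4+17≡15=p; r(17)→19·17+17≡2=c (all mod 26).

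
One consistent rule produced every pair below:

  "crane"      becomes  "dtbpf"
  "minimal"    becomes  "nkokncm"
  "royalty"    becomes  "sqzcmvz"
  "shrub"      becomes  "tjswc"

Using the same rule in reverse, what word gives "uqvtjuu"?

tourist

Shifts by position in crane: pos 0: c→d (+1), pos 1: r→t (+2), pos 2: a→b (+1), pos 3: n→p (+2) — repeating every 2. It's a Vigenère-style cipher with numeric key [1,2]: position i shifts by key[i mod 2].
Decoding uqvtjuu: u−1=t, q−2=o, v−1=u, t−2=r, j−1=i, u−2=s, u−1=t.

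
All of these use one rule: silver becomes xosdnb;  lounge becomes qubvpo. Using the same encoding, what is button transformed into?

gaabxx

In silver: s→x is +5, i→o is +6, l→s is +7, v→d is +8 — the shift increases by 1 each position. Each letter shifts forward by (position + 5), i.e. 5, 6, 7, … — the shift grows by one for each successive letter.
On button: b+5=g, u+6=a, t+7=a, t+8=b, o+9=x, n+10=x.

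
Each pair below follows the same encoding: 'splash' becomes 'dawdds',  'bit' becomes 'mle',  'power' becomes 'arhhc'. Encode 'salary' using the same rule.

The shift depends on letter class: consonant s→d is +11, but vowel a→d is +3. Vowels shift forward by 3 and consonants shift forward by 11.
On salary: s(cons)+11=d, a(vowel)+3=d, l(cons)+11=w, a(vowel)+3=d, r(cons)+11=c, y(cons)+11=j.

ddwdcj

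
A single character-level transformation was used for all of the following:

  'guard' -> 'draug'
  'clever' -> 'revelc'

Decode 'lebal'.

The output letters match the input read backwards: guard reversed is draug. It's just the letters in reverse order.
Decoding lebal: then reverse → label.

label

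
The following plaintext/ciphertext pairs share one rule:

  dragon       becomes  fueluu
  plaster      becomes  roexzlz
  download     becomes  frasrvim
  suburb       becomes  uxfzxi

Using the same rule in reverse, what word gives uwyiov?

studio

In dragon: d→f is +2, r→u is +3, a→e is +4, g→l is +5 — the shift increases by 1 each position. Letter i (0-indexed) is shifted by i+2, so successive shifts are 2, 3, 4, ….
Reversing it on uwyiov: u−2=s, w−3=t, y−4=u, i−5=d, o−6=i, v−7=o.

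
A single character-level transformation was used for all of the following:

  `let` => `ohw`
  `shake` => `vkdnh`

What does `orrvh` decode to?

It's a constant shift of +3 (ROT3).
Reversing it on orrvh: o−3=l, r−3=o, r−3=o, v−3=s, h−3=e.

loose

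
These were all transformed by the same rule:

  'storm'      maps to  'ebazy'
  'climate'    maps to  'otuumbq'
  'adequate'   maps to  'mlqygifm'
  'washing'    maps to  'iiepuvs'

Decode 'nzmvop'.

It's a Vigenère-style cipher with numeric key [12,8]: position i shifts by key[i mod 2].
Reversing it on nzmvop: n−12=b, z−8=r, m−12=a, v−8=n, o−12=c, p−8=h.

branch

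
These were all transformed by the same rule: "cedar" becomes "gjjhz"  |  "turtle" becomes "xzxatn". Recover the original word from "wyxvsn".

stroke

Each letter shifts forward by (position + 4), i.e. 4, 5, 6, … — the shift grows by one for each successive letter.
Reversing it on wyxvsn: w−4=s, y−5=t, x−6=r, v−7=o, s−8=k, n−9=e.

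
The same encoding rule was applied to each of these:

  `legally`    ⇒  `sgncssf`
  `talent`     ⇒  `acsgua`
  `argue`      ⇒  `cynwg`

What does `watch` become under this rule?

The shift depends on letter class: consonant l→s is +7, but vowel e→g is +2. The rule splits by letter class: vowels +2, consonants +7.
For watch: w(cons)+7=d, a(vowel)+2=c, t(cons)+7=a, c(cons)+7=j, h(cons)+7=o.

dcajo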